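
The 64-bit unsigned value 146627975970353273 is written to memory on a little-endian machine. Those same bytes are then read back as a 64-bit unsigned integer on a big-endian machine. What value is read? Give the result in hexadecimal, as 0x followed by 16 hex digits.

146627975970353273 in 64-bit hexadecimal is 0x0208ED5E05D8F079.
Stored little-endian, the bytes at ascending addresses are 79 F0 D8 05 5E ED 08 02.
Read back as big-endian, the last byte is least significant, giving 0x79F0D8055EED0802.

0x79F0D8055EED0802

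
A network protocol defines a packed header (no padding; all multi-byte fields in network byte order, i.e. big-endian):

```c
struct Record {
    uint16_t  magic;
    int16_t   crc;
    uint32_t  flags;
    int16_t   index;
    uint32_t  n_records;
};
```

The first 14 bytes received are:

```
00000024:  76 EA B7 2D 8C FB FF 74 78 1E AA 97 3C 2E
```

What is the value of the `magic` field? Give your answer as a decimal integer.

30442

`magic` is the first field, at byte offset 0, occupying 2 bytes.
Bytes at offsets 0..1: 76 EA.
Big-endian: lowest address holds the most-significant byte.
The bytes are already most-significant first: 0x76EA.
0x76EA = 30442.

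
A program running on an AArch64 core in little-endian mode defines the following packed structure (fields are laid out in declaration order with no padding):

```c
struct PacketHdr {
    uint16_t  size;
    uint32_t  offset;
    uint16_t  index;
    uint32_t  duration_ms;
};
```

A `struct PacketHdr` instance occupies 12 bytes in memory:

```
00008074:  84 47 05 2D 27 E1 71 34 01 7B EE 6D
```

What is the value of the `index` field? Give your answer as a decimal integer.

13425

`index` follows `size` (2 B), `offset` (4 B), so it starts at offset 2 + 4 = 6 and occupies 2 bytes.
Bytes at offsets 6..7: 71 34.
Little-endian: lowest address holds the least-significant byte.
Reassemble most-significant byte first: 34 71 → 0x3471.
0x3471 = 13425.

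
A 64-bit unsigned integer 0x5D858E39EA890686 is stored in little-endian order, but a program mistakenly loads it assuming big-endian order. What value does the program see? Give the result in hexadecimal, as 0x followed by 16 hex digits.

0x860689EA398E855D

Stored little-endian, the bytes at ascending addresses are 86 06 89 EA 39 8E 85 5D.
Read back as big-endian, the last byte is least significant, giving 0x860689EA398E855D.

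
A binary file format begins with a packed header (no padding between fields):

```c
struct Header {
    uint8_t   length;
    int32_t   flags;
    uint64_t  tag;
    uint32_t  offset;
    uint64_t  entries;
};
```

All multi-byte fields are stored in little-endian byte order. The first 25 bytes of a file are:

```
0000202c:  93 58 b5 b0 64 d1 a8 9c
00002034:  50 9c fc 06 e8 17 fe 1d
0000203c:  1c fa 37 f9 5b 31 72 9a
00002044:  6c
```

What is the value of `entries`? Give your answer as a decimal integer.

`entries` follows `length` (1 B), `flags` (4 B), `tag` (8 B), `offset` (4 B), so it starts at offset 1 + 4 + 8 + 4 = 17 and occupies 8 bytes.
Bytes at offsets 17..24: FA 37 F9 5B 31 72 9A 6C.
In little-endian order the low byte comes first in memory.
Reassemble most-significant byte first: 6C 9A 72 31 5B F9 37 FA → 0x6C9A72315BF937FA.
0x6C9A72315BF937FA = 7825692858831681530.

7825692858831681530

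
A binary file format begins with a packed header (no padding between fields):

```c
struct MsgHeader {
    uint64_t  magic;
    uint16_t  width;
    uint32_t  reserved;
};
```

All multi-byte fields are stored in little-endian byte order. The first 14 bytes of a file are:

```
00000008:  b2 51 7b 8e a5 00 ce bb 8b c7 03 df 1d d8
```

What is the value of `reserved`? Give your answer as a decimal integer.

3625836291

`reserved` follows `magic` (8 B), `width` (2 B), so it starts at offset 8 + 2 = 10 and occupies 4 bytes.
Bytes at offsets 10..13: 03 DF 1D D8.
Little-endian stores the least-significant byte at the lowest address.
Reassemble most-significant byte first: D8 1D DF 03 → 0xD81DDF03.
0xD81DDF03 = 3625836291.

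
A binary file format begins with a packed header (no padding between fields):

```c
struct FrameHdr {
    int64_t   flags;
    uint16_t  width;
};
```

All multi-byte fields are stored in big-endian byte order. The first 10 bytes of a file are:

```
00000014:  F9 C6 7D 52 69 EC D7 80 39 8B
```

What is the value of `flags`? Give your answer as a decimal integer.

-448533319958866048

`flags` is the first field, at byte offset 0, occupying 8 bytes.
Bytes at offsets 0..7: F9 C6 7D 52 69 EC D7 80.
In big-endian order the high byte comes first in memory.
The bytes are already most-significant first: 0xF9C67D5269ECD780.
Top bit is set, so as a signed 64-bit value this is 0xF9C67D5269ECD780 − 2^64 = -448533319958866048.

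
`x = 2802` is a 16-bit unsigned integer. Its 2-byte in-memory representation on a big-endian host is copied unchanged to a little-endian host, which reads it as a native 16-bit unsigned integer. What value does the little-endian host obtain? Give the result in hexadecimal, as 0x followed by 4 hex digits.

2802 in 16-bit hexadecimal is 0x0AF2.
Stored big-endian, the bytes at ascending addresses are 0A F2.
Read back as little-endian, the first byte is least significant, giving 0xF20A.

0xF20A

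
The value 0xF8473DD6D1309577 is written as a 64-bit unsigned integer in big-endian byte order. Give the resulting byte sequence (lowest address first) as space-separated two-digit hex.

F8 47 3D D6 D1 30 95 77

Split into bytes (most-significant first): F8 47 3D D6 D1 30 95 77.
In big-endian order the high byte comes first in memory.
So the memory order matches the most-significant-first order: F8 47 3D D6 D1 30 95 77.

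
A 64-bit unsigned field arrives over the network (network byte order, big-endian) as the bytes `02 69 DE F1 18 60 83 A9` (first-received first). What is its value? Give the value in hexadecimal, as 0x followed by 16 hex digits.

In big-endian order the high byte comes first in memory.
The bytes are already most-significant first: 0x0269DEF1186083A9.

0x0269DEF1186083A9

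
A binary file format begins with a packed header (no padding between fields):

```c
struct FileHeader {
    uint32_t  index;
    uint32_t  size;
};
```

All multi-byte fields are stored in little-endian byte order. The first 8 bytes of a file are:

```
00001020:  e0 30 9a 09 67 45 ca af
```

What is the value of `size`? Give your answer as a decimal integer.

`size` follows `index` (4 bytes), so it starts at byte offset 4 and occupies 4 bytes.
Bytes at offsets 4..7: 67 45 CA AF.
Little-endian: lowest address holds the least-significant byte.
Reassemble most-significant byte first: AF CA 45 67 → 0xAFCA4567.
0xAFCA4567 = 2949268839.

2949268839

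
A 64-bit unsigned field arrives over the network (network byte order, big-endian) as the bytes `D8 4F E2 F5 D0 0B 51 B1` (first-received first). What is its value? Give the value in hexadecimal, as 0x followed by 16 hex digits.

0xD84FE2F5D00B51B1

Big-endian: lowest address holds the most-significant byte.
The bytes are already most-significant first: 0xD84FE2F5D00B51B1.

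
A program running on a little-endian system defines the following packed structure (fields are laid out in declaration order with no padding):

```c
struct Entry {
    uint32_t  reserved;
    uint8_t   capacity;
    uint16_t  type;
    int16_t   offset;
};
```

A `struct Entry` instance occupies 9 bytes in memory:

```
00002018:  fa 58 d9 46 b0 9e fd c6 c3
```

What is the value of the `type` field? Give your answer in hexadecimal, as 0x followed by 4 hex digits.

0xFD9E

`type` follows `reserved` (4 B), `capacity` (1 B), so it starts at offset 4 + 1 = 5 and occupies 2 bytes.
Bytes at offsets 5..6: 9E FD.
In little-endian order the low byte comes first in memory.
Reassemble most-significant byte first: FD 9E → 0xFD9E.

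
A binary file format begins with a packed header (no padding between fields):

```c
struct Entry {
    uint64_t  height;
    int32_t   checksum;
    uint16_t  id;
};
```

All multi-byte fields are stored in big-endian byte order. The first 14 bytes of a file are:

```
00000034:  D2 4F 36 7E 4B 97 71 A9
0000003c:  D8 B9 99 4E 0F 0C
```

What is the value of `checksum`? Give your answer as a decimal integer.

`checksum` follows `height` (8 bytes), so it starts at byte offset 8 and occupies 4 bytes.
Bytes at offsets 8..11: D8 B9 99 4E.
In big-endian order the high byte comes first in memory.
The bytes are already most-significant first: 0xD8B9994E.
Top bit is set, so as a signed 32-bit value this is 0xD8B9994E − 2^32 = -658925234.

-658925234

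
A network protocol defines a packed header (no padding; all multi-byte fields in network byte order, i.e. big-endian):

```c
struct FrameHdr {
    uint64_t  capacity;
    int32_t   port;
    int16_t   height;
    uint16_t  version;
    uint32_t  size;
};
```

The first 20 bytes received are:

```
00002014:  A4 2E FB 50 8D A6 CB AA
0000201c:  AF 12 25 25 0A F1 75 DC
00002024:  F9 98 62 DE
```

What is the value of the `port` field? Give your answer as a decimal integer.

`port` follows `capacity` (8 bytes), so it starts at byte offset 8 and occupies 4 bytes.
Bytes at offsets 8..11: AF 12 25 25.
Big-endian stores the most-significant byte at the lowest address.
The bytes are already most-significant first: 0xAF122525.
Top bit is set, so as a signed 32-bit value this is 0xAF122525 − 2^32 = -1357765339.

-1357765339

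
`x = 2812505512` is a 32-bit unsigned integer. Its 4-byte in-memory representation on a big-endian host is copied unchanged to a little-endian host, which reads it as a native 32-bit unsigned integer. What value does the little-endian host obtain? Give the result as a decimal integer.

2812505512 in 32-bit hexadecimal is 0xA7A36DA8.
Stored big-endian, the bytes at ascending addresses are A7 A3 6D A8.
Read back as little-endian, the first byte is least significant, giving 0xA86DA3A7.
0xA86DA3A7 = 2825757607.

2825757607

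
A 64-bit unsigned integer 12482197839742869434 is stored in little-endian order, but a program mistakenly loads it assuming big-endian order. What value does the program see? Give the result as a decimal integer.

12482197839742869434 in 64-bit hexadecimal is 0xAD39ACCD3E059FBA.
Stored little-endian, the bytes at ascending addresses are BA 9F 05 3E CD AC 39 AD.
Read back as big-endian, the last byte is least significant, giving 0xBA9F053ECDAC39AD.
0xBA9F053ECDAC39AD = 13447472779648317869.

13447472779648317869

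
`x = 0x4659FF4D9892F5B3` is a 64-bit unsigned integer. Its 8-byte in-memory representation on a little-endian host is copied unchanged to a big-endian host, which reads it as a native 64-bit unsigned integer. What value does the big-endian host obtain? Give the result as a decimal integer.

Stored little-endian, the bytes at ascending addresses are B3 F5 92 98 4D FF 59 46.
Read back as big-endian, the last byte is least significant, giving 0xB3F592984DFF5946.
0xB3F592984DFF5946 = 12967431884924475718.

12967431884924475718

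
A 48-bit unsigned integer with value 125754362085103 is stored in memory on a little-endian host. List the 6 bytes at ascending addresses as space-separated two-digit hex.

EF BE 14 78 5F 72

125754362085103 in hexadecimal, padded to 48 bits, is 0x725F7814BEEF.
Split into bytes (most-significant first): 72 5F 78 14 BE EF.
Little-endian: lowest address holds the least-significant byte.
So at ascending addresses the bytes are EF BE 14 78 5F 72.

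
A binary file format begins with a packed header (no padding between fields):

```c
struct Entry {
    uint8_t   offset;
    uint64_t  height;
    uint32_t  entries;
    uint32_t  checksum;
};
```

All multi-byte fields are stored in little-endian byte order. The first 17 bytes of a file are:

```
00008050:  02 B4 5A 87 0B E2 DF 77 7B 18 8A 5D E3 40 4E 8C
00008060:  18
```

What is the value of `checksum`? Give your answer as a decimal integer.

411848256

`checksum` follows `offset` (1 B), `height` (8 B), `entries` (4 B), so it starts at offset 1 + 8 + 4 = 13 and occupies 4 bytes.
Bytes at offsets 13..16: 40 4E 8C 18.
Little-endian stores the least-significant byte at the lowest address.
Reassemble most-significant byte first: 18 8C 4E 40 → 0x188C4E40.
0x188C4E40 = 411848256.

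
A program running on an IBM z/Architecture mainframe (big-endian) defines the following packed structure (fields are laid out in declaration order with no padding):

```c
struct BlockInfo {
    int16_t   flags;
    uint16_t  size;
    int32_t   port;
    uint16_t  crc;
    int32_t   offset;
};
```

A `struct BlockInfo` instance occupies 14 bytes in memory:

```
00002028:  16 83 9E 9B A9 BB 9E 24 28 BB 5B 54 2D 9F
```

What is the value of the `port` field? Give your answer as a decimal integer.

`port` follows `flags` (2 B), `size` (2 B), so it starts at offset 2 + 2 = 4 and occupies 4 bytes.
Bytes at offsets 4..7: A9 BB 9E 24.
Big-endian: lowest address holds the most-significant byte.
The bytes are already most-significant first: 0xA9BB9E24.
Top bit is set, so as a signed 32-bit value this is 0xA9BB9E24 − 2^32 = -1447322076.

-1447322076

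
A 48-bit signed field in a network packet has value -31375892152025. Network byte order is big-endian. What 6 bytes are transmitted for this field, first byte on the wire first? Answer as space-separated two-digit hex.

Two's complement of -31375892152025 in 48 bits: 31375892152025 = 0x1C8944E7FED9; invert → 0xE376BB180126; add 1 → 0xE376BB180127.
Split into bytes (most-significant first): E3 76 BB 18 01 27.
Big-endian stores the most-significant byte at the lowest address.
So the memory order matches the most-significant-first order: E3 76 BB 18 01 27.

E3 76 BB 18 01 27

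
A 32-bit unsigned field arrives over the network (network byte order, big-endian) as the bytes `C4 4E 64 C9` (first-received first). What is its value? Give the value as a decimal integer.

3293471945

In big-endian order the high byte comes first in memory.
The bytes are already most-significant first: 0xC44E64C9.
0xC44E64C9 = 3293471945.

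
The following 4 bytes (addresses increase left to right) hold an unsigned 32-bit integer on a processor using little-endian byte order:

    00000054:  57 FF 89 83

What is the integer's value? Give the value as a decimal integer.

Little-endian: lowest address holds the least-significant byte.
Reassemble most-significant byte first: 83 89 FF 57 → 0x8389FF57.
0x8389FF57 = 2206859095.

2206859095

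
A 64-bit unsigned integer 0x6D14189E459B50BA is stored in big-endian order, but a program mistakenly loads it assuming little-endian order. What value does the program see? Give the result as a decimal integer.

Stored big-endian, the bytes at ascending addresses are 6D 14 18 9E 45 9B 50 BA.
Read back as little-endian, the first byte is least significant, giving 0xBA509B459E18146D.
0xBA509B459E18146D = 13425401212498875501.

13425401212498875501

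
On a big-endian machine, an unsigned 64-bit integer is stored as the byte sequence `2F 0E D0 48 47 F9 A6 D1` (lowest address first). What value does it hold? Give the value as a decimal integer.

3390876578320328401

Big-endian stores the most-significant byte at the lowest address.
The bytes are already most-significant first: 0x2F0ED04847F9A6D1.
0x2F0ED04847F9A6D1 = 3390876578320328401.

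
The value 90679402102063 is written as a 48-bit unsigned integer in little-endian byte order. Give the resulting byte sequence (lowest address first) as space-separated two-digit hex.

90679402102063 in hexadecimal, padded to 48 bits, is 0x5278F18CFD2F.
Split into bytes (most-significant first): 52 78 F1 8C FD 2F.
Little-endian: lowest address holds the least-significant byte.
So at ascending addresses the bytes are 2F FD 8C F1 78 52.

2F FD 8C F1 78 52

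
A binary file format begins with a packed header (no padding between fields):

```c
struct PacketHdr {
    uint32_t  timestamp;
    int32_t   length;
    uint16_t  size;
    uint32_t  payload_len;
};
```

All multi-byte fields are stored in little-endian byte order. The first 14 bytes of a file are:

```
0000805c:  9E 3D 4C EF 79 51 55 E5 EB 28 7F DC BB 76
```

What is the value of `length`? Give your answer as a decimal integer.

-447393415

`length` follows `timestamp` (4 bytes), so it starts at byte offset 4 and occupies 4 bytes.
Bytes at offsets 4..7: 79 51 55 E5.
In little-endian order the low byte comes first in memory.
Reassemble most-significant byte first: E5 55 51 79 → 0xE5555179.
Top bit is set, so as a signed 32-bit value this is 0xE5555179 − 2^32 = -447393415.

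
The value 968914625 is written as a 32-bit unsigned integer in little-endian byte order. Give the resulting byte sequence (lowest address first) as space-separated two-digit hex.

C1 76 C0 39

968914625 in hexadecimal, padded to 32 bits, is 0x39C076C1.
Split into bytes (most-significant first): 39 C0 76 C1.
In little-endian order the low byte comes first in memory.
So at ascending addresses the bytes are C1 76 C0 39.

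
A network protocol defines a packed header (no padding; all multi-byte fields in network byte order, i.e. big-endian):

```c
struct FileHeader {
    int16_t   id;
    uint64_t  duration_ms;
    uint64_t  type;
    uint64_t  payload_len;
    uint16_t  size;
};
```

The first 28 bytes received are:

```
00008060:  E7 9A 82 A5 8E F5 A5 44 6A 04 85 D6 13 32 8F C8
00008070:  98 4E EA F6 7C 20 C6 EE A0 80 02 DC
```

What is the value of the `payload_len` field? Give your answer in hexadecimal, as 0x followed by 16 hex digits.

0xEAF67C20C6EEA080

`payload_len` follows `id` (2 B), `duration_ms` (8 B), `type` (8 B), so it starts at offset 2 + 8 + 8 = 18 and occupies 8 bytes.
Bytes at offsets 18..25: EA F6 7C 20 C6 EE A0 80.
In big-endian order the high byte comes first in memory.
The bytes are already most-significant first: 0xEAF67C20C6EEA080.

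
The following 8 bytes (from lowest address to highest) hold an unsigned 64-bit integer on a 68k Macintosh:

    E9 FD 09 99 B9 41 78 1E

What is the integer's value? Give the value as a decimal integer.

16860643135787726878

In big-endian order the high byte comes first in memory.
The bytes are already most-significant first: 0xE9FD0999B941781E.
0xE9FD0999B941781E = 16860643135787726878.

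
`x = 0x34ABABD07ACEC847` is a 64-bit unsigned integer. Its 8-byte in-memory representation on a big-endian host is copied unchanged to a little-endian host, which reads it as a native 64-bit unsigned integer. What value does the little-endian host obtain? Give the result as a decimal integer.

Stored big-endian, the bytes at ascending addresses are 34 AB AB D0 7A CE C8 47.
Read back as little-endian, the first byte is least significant, giving 0x47C8CE7AD0ABAB34.
0x47C8CE7AD0ABAB34 = 5172611198917258036.

5172611198917258036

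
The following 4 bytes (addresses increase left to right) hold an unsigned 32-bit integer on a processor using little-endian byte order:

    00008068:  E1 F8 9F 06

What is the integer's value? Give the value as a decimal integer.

In little-endian order the low byte comes first in memory.
Reassemble most-significant byte first: 06 9F F8 E1 → 0x069FF8E1.
0x069FF8E1 = 111147233.

111147233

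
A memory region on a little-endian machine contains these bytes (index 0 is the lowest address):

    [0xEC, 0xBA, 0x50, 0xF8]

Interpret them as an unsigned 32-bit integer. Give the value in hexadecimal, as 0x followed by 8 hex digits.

Little-endian: lowest address holds the least-significant byte.
Reassemble most-significant byte first: F8 50 BA EC → 0xF850BAEC.

0xF850BAEC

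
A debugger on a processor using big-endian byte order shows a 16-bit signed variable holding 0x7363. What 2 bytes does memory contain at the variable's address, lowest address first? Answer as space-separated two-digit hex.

73 63

Split into bytes (most-significant first): 73 63.
Big-endian: lowest address holds the most-significant byte.
So the memory order matches the most-significant-first order: 73 63.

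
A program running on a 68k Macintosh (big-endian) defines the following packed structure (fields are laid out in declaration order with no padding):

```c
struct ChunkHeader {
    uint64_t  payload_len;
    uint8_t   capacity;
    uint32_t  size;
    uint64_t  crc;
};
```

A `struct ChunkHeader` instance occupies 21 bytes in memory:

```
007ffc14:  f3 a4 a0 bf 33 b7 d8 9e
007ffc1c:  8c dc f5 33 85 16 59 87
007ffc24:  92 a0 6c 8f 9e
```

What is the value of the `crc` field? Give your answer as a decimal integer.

1610467405588107166

`crc` follows `payload_len` (8 B), `capacity` (1 B), `size` (4 B), so it starts at offset 8 + 1 + 4 = 13 and occupies 8 bytes.
Bytes at offsets 13..20: 16 59 87 92 A0 6C 8F 9E.
Big-endian: lowest address holds the most-significant byte.
The bytes are already most-significant first: 0x16598792A06C8F9E.
0x16598792A06C8F9E = 1610467405588107166.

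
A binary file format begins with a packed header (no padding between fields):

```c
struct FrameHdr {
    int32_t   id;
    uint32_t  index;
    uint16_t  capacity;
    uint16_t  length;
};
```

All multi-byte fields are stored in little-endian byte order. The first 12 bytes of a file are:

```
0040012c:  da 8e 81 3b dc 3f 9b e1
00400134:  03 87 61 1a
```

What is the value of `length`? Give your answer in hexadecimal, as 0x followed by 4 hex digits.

`length` follows `id` (4 B), `index` (4 B), `capacity` (2 B), so it starts at offset 4 + 4 + 2 = 10 and occupies 2 bytes.
Bytes at offsets 10..11: 61 1A.
Little-endian stores the least-significant byte at the lowest address.
Reassemble most-significant byte first: 1A 61 → 0x1A61.

0x1A61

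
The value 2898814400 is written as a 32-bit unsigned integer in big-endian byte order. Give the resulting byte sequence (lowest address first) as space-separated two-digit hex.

AC C8 65 C0

2898814400 in hexadecimal, padded to 32 bits, is 0xACC865C0.
Split into bytes (most-significant first): AC C8 65 C0.
In big-endian order the high byte comes first in memory.
So the memory order matches the most-significant-first order: AC C8 65 C0.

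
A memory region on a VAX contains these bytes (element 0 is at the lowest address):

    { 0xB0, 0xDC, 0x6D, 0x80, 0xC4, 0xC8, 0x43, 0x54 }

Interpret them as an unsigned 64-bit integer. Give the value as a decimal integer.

Little-endian stores the least-significant byte at the lowest address.
Reassemble most-significant byte first: 54 43 C8 C4 80 6D DC B0 → 0x5443C8C4806DDCB0.
0x5443C8C4806DDCB0 = 6071917468919389360.

6071917468919389360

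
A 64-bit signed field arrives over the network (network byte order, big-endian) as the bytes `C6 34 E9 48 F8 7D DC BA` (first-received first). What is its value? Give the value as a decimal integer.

-4164447255794950982

Big-endian: lowest address holds the most-significant byte.
The bytes are already most-significant first: 0xC634E948F87DDCBA.
Top bit is set, so as a signed 64-bit value this is 0xC634E948F87DDCBA − 2^64 = -4164447255794950982.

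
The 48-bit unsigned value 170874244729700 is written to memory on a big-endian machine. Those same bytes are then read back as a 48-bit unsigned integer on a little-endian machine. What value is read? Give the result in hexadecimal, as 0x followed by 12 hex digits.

0x648BA8C2689B

170874244729700 in 48-bit hexadecimal is 0x9B68C2A88B64.
Stored big-endian, the bytes at ascending addresses are 9B 68 C2 A8 8B 64.
Read back as little-endian, the first byte is least significant, giving 0x648BA8C2689B.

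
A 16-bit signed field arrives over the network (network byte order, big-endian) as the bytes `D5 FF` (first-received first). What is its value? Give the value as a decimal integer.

Big-endian: lowest address holds the most-significant byte.
The bytes are already most-significant first: 0xD5FF.
Top bit is set, so as a signed 16-bit value this is 0xD5FF − 2^16 = -10753.

-10753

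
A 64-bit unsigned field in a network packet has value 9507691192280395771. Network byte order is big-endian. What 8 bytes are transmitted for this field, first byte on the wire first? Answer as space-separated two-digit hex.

9507691192280395771 in hexadecimal, padded to 64 bits, is 0x83F21AC3F5FBAFFB.
Split into bytes (most-significant first): 83 F2 1A C3 F5 FB AF FB.
In big-endian order the high byte comes first in memory.
So the memory order matches the most-significant-first order: 83 F2 1A C3 F5 FB AF FB.

83 F2 1A C3 F5 FB AF FB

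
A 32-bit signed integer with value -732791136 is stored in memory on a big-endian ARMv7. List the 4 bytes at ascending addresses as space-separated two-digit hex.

Two's complement of -732791136 in 32 bits: 732791136 = 0x2BAD8160; invert → 0xD4527E9F; add 1 → 0xD4527EA0.
Split into bytes (most-significant first): D4 52 7E A0.
In big-endian order the high byte comes first in memory.
So the memory order matches the most-significant-first order: D4 52 7E A0.

D4 52 7E A0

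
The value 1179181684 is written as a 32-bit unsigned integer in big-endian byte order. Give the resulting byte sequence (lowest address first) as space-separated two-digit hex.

46 48 E2 74

1179181684 in hexadecimal, padded to 32 bits, is 0x4648E274.
Split into bytes (most-significant first): 46 48 E2 74.
Big-endian stores the most-significant byte at the lowest address.
So the memory order matches the most-significant-first order: 46 48 E2 74.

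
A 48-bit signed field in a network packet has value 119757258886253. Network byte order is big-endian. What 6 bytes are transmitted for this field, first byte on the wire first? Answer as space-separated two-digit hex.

119757258886253 in hexadecimal, padded to 48 bits, is 0x6CEB28E00C6D.
Split into bytes (most-significant first): 6C EB 28 E0 0C 6D.
Big-endian: lowest address holds the most-significant byte.
So the memory order matches the most-significant-first order: 6C EB 28 E0 0C 6D.

6C EB 28 E0 0C 6D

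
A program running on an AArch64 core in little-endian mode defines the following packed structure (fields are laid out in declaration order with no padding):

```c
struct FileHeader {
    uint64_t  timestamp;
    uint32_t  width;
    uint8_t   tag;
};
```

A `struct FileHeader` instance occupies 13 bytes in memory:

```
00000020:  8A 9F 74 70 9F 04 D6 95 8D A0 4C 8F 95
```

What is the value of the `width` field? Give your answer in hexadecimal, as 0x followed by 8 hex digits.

`width` follows `timestamp` (8 bytes), so it starts at byte offset 8 and occupies 4 bytes.
Bytes at offsets 8..11: 8D A0 4C 8F.
Little-endian stores the least-significant byte at the lowest address.
Reassemble most-significant byte first: 8F 4C A0 8D → 0x8F4CA08D.

0x8F4CA08D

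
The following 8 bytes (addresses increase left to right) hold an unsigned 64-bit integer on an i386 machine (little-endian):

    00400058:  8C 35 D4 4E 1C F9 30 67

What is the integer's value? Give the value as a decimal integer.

7435716884765619596

Little-endian: lowest address holds the least-significant byte.
Reassemble most-significant byte first: 67 30 F9 1C 4E D4 35 8C → 0x6730F91C4ED4358C.
0x6730F91C4ED4358C = 7435716884765619596.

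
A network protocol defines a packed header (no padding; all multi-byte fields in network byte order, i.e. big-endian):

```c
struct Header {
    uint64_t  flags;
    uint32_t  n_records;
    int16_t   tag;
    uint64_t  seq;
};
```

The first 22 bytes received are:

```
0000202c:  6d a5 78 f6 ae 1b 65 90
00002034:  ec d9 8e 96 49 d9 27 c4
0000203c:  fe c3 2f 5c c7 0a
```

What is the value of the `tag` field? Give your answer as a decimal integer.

18905

`tag` follows `flags` (8 B), `n_records` (4 B), so it starts at offset 8 + 4 = 12 and occupies 2 bytes.
Bytes at offsets 12..13: 49 D9.
In big-endian order the high byte comes first in memory.
The bytes are already most-significant first: 0x49D9.
0x49D9 = 18905.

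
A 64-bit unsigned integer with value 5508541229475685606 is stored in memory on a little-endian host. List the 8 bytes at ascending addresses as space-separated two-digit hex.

E6 E4 7D 0D 10 45 72 4C

5508541229475685606 in hexadecimal, padded to 64 bits, is 0x4C7245100D7DE4E6.
Split into bytes (most-significant first): 4C 72 45 10 0D 7D E4 E6.
Little-endian stores the least-significant byte at the lowest address.
So at ascending addresses the bytes are E6 E4 7D 0D 10 45 72 4C.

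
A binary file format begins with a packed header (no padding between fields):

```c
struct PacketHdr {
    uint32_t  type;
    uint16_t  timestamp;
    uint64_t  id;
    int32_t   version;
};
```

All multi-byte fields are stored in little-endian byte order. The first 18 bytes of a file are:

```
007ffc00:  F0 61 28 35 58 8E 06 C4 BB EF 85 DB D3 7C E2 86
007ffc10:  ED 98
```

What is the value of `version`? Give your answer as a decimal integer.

-1729263902

`version` follows `type` (4 B), `timestamp` (2 B), `id` (8 B), so it starts at offset 4 + 2 + 8 = 14 and occupies 4 bytes.
Bytes at offsets 14..17: E2 86 ED 98.
Little-endian stores the least-significant byte at the lowest address.
Reassemble most-significant byte first: 98 ED 86 E2 → 0x98ED86E2.
Top bit is set, so as a signed 32-bit value this is 0x98ED86E2 − 2^32 = -1729263902.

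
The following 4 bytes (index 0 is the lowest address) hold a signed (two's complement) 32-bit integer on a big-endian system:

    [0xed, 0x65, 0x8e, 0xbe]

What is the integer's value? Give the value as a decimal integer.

In big-endian order the high byte comes first in memory.
The bytes are already most-significant first: 0xED658EBE.
Top bit is set, so as a signed 32-bit value this is 0xED658EBE − 2^32 = -312111426.

-312111426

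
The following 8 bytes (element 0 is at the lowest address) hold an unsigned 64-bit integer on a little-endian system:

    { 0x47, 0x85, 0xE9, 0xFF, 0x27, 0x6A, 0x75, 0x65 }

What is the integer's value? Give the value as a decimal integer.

7310866290135631175

Little-endian stores the least-significant byte at the lowest address.
Reassemble most-significant byte first: 65 75 6A 27 FF E9 85 47 → 0x65756A27FFE98547.
0x65756A27FFE98547 = 7310866290135631175.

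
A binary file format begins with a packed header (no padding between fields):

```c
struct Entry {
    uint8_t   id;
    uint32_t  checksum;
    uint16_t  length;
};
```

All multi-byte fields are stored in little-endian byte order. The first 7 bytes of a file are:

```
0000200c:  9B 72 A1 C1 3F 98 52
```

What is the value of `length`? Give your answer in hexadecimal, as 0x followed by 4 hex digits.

`length` follows `id` (1 B), `checksum` (4 B), so it starts at offset 1 + 4 = 5 and occupies 2 bytes.
Bytes at offsets 5..6: 98 52.
Little-endian stores the least-significant byte at the lowest address.
Reassemble most-significant byte first: 52 98 → 0x5298.

0x5298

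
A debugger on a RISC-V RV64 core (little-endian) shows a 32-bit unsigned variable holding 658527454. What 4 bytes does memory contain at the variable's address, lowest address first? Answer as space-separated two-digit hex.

DE 54 40 27

658527454 in hexadecimal, padded to 32 bits, is 0x274054DE.
Split into bytes (most-significant first): 27 40 54 DE.
Little-endian: lowest address holds the least-significant byte.
So at ascending addresses the bytes are DE 54 40 27.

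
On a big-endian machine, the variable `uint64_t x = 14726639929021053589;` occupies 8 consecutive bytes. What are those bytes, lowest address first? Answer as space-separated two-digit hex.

14726639929021053589 in hexadecimal, padded to 64 bits, is 0xCC5F88FD88623A95.
Split into bytes (most-significant first): CC 5F 88 FD 88 62 3A 95.
Big-endian stores the most-significant byte at the lowest address.
So the memory order matches the most-significant-first order: CC 5F 88 FD 88 62 3A 95.

CC 5F 88 FD 88 62 3A 95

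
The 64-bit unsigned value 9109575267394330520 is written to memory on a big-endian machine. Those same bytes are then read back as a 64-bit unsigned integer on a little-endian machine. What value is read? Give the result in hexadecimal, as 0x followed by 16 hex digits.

0x981FB9EB70B66B7E

9109575267394330520 in 64-bit hexadecimal is 0x7E6BB670EBB91F98.
Stored big-endian, the bytes at ascending addresses are 7E 6B B6 70 EB B9 1F 98.
Read back as little-endian, the first byte is least significant, giving 0x981FB9EB70B66B7E.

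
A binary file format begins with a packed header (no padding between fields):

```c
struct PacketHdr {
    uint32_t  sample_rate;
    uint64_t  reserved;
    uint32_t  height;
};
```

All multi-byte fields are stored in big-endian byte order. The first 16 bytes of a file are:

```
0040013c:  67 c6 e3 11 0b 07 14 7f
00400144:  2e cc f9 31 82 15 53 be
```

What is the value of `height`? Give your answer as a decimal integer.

`height` follows `sample_rate` (4 B), `reserved` (8 B), so it starts at offset 4 + 8 = 12 and occupies 4 bytes.
Bytes at offsets 12..15: 82 15 53 BE.
In big-endian order the high byte comes first in memory.
The bytes are already most-significant first: 0x821553BE.
0x821553BE = 2182435774.

2182435774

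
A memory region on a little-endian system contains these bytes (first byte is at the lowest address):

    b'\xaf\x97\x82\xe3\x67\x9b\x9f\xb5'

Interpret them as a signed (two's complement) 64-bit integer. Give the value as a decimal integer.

In little-endian order the low byte comes first in memory.
Reassemble most-significant byte first: B5 9F 9B 67 E3 82 97 AF → 0xB59F9B67E38297AF.
Top bit is set, so as a signed 64-bit value this is 0xB59F9B67E38297AF − 2^64 = -5359394161046677585.

-5359394161046677585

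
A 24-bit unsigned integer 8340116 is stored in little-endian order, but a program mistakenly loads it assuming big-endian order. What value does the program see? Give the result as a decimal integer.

9716351

8340116 in 24-bit hexadecimal is 0x7F4294.
Stored little-endian, the bytes at ascending addresses are 94 42 7F.
Read back as big-endian, the last byte is least significant, giving 0x94427F.
0x94427F = 9716351.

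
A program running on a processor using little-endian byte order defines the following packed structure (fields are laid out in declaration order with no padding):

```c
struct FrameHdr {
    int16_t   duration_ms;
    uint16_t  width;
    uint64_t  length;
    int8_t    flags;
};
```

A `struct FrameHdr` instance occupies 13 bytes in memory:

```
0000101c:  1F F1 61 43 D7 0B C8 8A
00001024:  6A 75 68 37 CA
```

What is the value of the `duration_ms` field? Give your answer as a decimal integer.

-3809

`duration_ms` is the first field, at byte offset 0, occupying 2 bytes.
Bytes at offsets 0..1: 1F F1.
In little-endian order the low byte comes first in memory.
Reassemble most-significant byte first: F1 1F → 0xF11F.
Top bit is set, so as a signed 16-bit value this is 0xF11F − 2^16 = -3809.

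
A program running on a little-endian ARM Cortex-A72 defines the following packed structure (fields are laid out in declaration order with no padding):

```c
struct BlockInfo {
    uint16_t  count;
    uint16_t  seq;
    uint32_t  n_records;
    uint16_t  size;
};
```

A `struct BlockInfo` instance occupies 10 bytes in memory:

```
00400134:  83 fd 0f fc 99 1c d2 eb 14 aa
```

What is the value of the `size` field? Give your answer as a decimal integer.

`size` follows `count` (2 B), `seq` (2 B), `n_records` (4 B), so it starts at offset 2 + 2 + 4 = 8 and occupies 2 bytes.
Bytes at offsets 8..9: 14 AA.
In little-endian order the low byte comes first in memory.
Reassemble most-significant byte first: AA 14 → 0xAA14.
0xAA14 = 43540.

43540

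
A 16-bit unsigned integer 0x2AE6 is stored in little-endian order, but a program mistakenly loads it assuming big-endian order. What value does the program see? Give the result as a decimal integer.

Stored little-endian, the bytes at ascending addresses are E6 2A.
Read back as big-endian, the last byte is least significant, giving 0xE62A.
0xE62A = 58922.

58922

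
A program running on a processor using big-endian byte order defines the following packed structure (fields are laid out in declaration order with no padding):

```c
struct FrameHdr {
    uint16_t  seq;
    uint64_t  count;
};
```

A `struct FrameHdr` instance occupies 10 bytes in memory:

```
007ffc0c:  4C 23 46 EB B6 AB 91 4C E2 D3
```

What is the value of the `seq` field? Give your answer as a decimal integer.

`seq` is the first field, at byte offset 0, occupying 2 bytes.
Bytes at offsets 0..1: 4C 23.
In big-endian order the high byte comes first in memory.
The bytes are already most-significant first: 0x4C23.
0x4C23 = 19491.

19491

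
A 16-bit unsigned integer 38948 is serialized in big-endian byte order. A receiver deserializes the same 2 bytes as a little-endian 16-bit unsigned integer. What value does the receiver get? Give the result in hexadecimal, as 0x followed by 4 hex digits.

0x2498

38948 in 16-bit hexadecimal is 0x9824.
Stored big-endian, the bytes at ascending addresses are 98 24.
Read back as little-endian, the first byte is least significant, giving 0x2498.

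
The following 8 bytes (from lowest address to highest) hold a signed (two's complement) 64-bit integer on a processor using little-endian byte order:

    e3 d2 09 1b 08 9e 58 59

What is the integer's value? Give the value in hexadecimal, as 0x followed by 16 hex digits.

0x59589E081B09D2E3

In little-endian order the low byte comes first in memory.
Reassemble most-significant byte first: 59 58 9E 08 1B 09 D2 E3 → 0x59589E081B09D2E3.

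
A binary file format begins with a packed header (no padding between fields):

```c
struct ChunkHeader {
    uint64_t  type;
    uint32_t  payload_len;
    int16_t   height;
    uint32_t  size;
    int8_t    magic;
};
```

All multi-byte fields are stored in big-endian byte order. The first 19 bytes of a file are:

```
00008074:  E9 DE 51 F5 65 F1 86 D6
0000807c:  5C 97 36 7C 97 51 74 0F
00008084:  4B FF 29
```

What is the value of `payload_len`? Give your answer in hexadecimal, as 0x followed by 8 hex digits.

`payload_len` follows `type` (8 bytes), so it starts at byte offset 8 and occupies 4 bytes.
Bytes at offsets 8..11: 5C 97 36 7C.
Big-endian stores the most-significant byte at the lowest address.
The bytes are already most-significant first: 0x5C97367C.

0x5C97367C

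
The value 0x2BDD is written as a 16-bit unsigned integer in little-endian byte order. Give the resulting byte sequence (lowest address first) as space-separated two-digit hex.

Split into bytes (most-significant first): 2B DD.
Little-endian stores the least-significant byte at the lowest address.
So at ascending addresses the bytes are DD 2B.

DD 2B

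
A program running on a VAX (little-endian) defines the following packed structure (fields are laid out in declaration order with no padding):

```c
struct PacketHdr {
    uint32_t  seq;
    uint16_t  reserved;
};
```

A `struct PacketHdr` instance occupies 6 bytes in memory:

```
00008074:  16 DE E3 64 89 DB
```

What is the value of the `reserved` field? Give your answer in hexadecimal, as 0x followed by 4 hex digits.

0xDB89

`reserved` follows `seq` (4 bytes), so it starts at byte offset 4 and occupies 2 bytes.
Bytes at offsets 4..5: 89 DB.
Little-endian stores the least-significant byte at the lowest address.
Reassemble most-significant byte first: DB 89 → 0xDB89.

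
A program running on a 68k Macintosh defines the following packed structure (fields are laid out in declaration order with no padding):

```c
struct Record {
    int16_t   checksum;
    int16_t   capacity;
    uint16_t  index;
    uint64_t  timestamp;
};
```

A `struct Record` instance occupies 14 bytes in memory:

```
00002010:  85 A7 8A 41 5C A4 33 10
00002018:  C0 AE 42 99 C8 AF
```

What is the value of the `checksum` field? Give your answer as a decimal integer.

`checksum` is the first field, at byte offset 0, occupying 2 bytes.
Bytes at offsets 0..1: 85 A7.
Big-endian stores the most-significant byte at the lowest address.
The bytes are already most-significant first: 0x85A7.
Top bit is set, so as a signed 16-bit value this is 0x85A7 − 2^16 = -31321.

-31321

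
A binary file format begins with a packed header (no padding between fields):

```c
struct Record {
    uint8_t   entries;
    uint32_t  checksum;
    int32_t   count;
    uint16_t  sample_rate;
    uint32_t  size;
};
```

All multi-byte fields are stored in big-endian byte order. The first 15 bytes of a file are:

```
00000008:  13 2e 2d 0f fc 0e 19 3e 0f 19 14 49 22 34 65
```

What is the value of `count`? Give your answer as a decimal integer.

`count` follows `entries` (1 B), `checksum` (4 B), so it starts at offset 1 + 4 = 5 and occupies 4 bytes.
Bytes at offsets 5..8: 0E 19 3E 0F.
Big-endian stores the most-significant byte at the lowest address.
The bytes are already most-significant first: 0x0E193E0F.
0x0E193E0F = 236535311.

236535311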